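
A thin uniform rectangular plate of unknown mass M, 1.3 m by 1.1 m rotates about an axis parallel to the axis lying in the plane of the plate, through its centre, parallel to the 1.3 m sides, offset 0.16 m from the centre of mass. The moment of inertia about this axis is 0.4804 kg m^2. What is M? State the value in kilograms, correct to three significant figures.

3.80

I = I_cm + Md² = (1/12)Mb² + Md² = M·[0.0833333·(1.1)² + (0.16)²] = M·0.12643.
So M = 0.4804 / 0.12643 = 3.7996 kg.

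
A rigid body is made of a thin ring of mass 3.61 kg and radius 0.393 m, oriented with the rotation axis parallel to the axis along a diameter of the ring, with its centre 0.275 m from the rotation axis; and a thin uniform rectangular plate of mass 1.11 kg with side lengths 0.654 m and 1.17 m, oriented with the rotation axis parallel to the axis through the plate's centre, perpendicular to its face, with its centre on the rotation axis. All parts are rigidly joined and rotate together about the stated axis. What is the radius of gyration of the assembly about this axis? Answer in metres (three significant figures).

0.390

Thin ring: I_cm = (1/2)MR² = (1/2)(3.61)(0.393)² = 0.27878 kg m^2; centre at d = 0.275 m, so the parallel axis theorem gives I = 0.27878 + (3.61)(0.275)² = 0.55179 kg m^2.
Rectangular plate: I_cm = (1/12)M(a²+b²) = (1/12)(1.11)[(0.654)² + (1.17)²] = 0.16619 kg m^2; axis through the centre, so I = 0.16619 kg m^2.
Total I = 0.71797 kg m^2; total mass M = 4.72 kg.
k = √(I/M) = √(0.71797/4.72) = 0.39002 m.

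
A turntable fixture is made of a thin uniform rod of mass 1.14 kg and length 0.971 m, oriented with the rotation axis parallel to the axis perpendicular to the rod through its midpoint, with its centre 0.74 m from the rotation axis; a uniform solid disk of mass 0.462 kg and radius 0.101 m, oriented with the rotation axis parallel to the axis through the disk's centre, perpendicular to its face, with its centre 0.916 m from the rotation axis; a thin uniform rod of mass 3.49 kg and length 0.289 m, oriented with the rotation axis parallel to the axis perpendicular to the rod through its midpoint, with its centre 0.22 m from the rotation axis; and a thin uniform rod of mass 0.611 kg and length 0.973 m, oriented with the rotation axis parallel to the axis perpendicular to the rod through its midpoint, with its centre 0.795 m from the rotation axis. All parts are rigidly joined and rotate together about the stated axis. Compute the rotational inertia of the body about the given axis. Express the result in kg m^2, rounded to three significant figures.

1.73

Thin rod: I_cm = (1/12)ML² = (1/12)(1.14)(0.971)² = 0.08957 kg m^2; centre at d = 0.74 m, so I = I_cm + Md² gives I = 0.08957 + (1.14)(0.74)² = 0.71383 kg m^2.
Solid disk: I_cm = (1/2)MR² = (1/2)(0.462)(0.101)² = 0.0023564 kg m^2; centre at d = 0.916 m, so I = I_cm + Md² gives I = 0.0023564 + (0.462)(0.916)² = 0.39 kg m^2.
Thin rod: I_cm = (1/12)ML² = (1/12)(3.49)(0.289)² = 0.024291 kg m^2; centre at d = 0.22 m, so I = I_cm + Md² gives I = 0.024291 + (3.49)(0.22)² = 0.19321 kg m^2.
Thin rod: I_cm = (1/12)ML² = (1/12)(0.611)(0.973)² = 0.048204 kg m^2; centre at d = 0.795 m, so I = I_cm + Md² gives I = 0.048204 + (0.611)(0.795)² = 0.43437 kg m^2.
Total I = 0.71383 + 0.39 + 0.19321 + 0.43437 = 1.7314 kg m^2.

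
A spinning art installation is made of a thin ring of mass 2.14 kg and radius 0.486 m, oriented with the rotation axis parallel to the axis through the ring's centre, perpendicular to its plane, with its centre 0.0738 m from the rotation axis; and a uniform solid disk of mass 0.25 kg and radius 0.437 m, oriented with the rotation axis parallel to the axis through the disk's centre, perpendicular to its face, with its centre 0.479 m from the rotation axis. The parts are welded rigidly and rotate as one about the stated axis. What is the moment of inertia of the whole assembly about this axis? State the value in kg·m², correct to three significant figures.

Thin ring: I_cm = MR² = (2.14)(0.486)² = 0.50546 kg·m²; centre at d = 0.0738 m, so I = I_cm + Md² gives I = 0.50546 + (2.14)(0.0738)² = 0.51711 kg·m².
Solid disk: I_cm = (1/2)MR² = (1/2)(0.25)(0.437)² = 0.023871 kg·m²; centre at d = 0.479 m, so I = I_cm + Md² gives I = 0.023871 + (0.25)(0.479)² = 0.081231 kg·m².
Total I = 0.51711 + 0.081231 = 0.59835 kg·m².

0.598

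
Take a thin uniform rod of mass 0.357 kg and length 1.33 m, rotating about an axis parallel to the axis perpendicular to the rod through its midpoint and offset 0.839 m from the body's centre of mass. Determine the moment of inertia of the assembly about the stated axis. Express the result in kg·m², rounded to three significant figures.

0.304

I_cm = (1/12)ML² = (1/12)(0.357)(1.33)² = 0.052625 kg·m²; centre at d = 0.839 m, so I = I_cm + Md² gives I = 0.052625 + (0.357)(0.839)² = 0.30392 kg·m².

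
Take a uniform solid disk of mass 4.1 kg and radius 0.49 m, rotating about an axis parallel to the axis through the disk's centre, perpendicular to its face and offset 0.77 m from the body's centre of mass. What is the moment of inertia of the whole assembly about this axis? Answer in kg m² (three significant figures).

I_cm = (1/2)MR² = (1/2)(4.1)(0.49)² = 0.4922 kg m²; centre at d = 0.77 m, so I = I_cm + Md² gives I = 0.4922 + (4.1)(0.77)² = 2.9231 kg m².

2.92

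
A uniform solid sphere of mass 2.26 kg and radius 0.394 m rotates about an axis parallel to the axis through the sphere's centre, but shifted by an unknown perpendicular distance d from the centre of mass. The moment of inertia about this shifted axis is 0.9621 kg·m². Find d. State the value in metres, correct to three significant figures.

0.603

About the centre-of-mass axis, I_cm = (2/5)MR² = (2/5)(2.26)(0.394)² = 0.14033 kg·m².
Parallel axis theorem: I = I_cm + Md², so Md² = 0.9621 − 0.14033 = 0.82177 kg·m².
d = √(0.82177 / 2.26) = 0.603 m.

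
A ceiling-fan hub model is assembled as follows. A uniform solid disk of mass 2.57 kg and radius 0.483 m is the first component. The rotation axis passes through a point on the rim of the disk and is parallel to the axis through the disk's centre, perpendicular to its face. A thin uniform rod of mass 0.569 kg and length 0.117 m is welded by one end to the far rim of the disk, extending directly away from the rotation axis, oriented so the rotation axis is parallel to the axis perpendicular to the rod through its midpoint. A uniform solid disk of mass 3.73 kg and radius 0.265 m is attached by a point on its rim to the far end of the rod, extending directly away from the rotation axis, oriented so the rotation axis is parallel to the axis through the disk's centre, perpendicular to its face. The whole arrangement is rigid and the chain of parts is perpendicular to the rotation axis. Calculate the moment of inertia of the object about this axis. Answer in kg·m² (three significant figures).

8.41

Solid disk: I_cm = (1/2)MR² = (1/2)(2.57)(0.483)² = 0.29978 kg·m²; centre at d = 0.483 m, so I = I_cm + Md² gives I = 0.29978 + (2.57)(0.483)² = 0.89933 kg·m².
Thin rod: I_cm = (1/12)ML² = (1/12)(0.569)(0.117)² = 0.00064909 kg·m²; centre at d = 0.483 + 0.483 + 0.0585 = 1.0245 m, so I = I_cm + Md² gives I = 0.00064909 + (0.569)(1.0245)² = 0.59787 kg·m².
Solid disk: I_cm = (1/2)MR² = (1/2)(3.73)(0.265)² = 0.13097 kg·m²; centre at d = 0.483 + 0.483 + 0.0585 + 0.0585 + 0.265 = 1.348 m, so I = I_cm + Md² gives I = 0.13097 + (3.73)(1.348)² = 6.9088 kg·m².
Total I = 0.89933 + 0.59787 + 6.9088 = 8.406 kg·m².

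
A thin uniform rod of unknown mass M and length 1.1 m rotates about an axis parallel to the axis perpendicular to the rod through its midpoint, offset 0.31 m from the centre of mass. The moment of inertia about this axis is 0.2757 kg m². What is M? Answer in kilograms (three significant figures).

1.40

I = I_cm + Md² = (1/12)ML² + Md² = M·[0.0833333·(1.1)² + (0.31)²] = M·0.19693.
So M = 0.2757 / 0.19693 = 1.4 kg.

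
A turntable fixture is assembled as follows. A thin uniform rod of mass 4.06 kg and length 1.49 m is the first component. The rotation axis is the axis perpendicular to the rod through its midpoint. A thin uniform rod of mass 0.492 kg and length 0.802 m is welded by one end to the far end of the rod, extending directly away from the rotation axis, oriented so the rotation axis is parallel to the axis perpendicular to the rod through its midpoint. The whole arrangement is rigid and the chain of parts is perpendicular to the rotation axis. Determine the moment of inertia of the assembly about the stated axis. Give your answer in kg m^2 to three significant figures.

Thin rod: I_cm = (1/12)ML² = (1/12)(4.06)(1.49)² = 0.75113 kg m^2; axis through the centre, so I = 0.75113 kg m^2.
Thin rod: I_cm = (1/12)ML² = (1/12)(0.492)(0.802)² = 0.026371 kg m^2; centre at d = 0.745 + 0.401 = 1.146 m, so I = I_cm + Md² gives I = 0.026371 + (0.492)(1.146)² = 0.67252 kg m^2.
Total I = 0.75113 + 0.67252 = 1.4237 kg m^2.

1.42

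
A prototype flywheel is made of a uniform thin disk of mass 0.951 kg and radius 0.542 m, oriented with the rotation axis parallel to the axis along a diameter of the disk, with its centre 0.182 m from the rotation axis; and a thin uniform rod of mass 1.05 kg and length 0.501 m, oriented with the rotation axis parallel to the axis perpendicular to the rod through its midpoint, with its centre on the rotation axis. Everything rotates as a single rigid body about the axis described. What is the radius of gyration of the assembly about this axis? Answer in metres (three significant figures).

0.248

Thin disk: I_cm = (1/4)MR² = (1/4)(0.951)(0.542)² = 0.069842 kg m²; centre at d = 0.182 m, so I = I_cm + Md² gives I = 0.069842 + (0.951)(0.182)² = 0.10134 kg m².
Thin rod: I_cm = (1/12)ML² = (1/12)(1.05)(0.501)² = 0.021963 kg m²; axis through the centre, so I = 0.021963 kg m².
Total I = 0.12331 kg m²; total mass M = 2.001 kg.
k = √(I/M) = √(0.12331/2.001) = 0.24824 m.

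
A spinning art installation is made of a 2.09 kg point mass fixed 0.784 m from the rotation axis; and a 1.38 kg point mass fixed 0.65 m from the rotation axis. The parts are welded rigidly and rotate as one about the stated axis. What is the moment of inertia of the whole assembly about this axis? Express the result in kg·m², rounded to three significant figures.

1.87

Point mass: I_cm = 0; centre at d = 0.784 m, so the parallel axis theorem gives I = 0 + (2.09)(0.784)² = 1.2846 kg·m².
Point mass: I_cm = 0; centre at d = 0.65 m, so the parallel axis theorem gives I = 0 + (1.38)(0.65)² = 0.58305 kg·m².
Total I = 1.2846 + 0.58305 = 1.8677 kg·m².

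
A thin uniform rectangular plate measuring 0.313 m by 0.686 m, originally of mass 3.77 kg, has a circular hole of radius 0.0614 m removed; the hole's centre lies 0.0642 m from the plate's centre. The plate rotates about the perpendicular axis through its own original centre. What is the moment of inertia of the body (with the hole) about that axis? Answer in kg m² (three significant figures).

Unpierced body about its centre: I₀ = (1/12)M(a²+b²) = (1/12)(3.77)[(0.313)² + (0.686)²] = 0.17862 kg m².
The removed disk has mass m = M·πr²/(ab) = (3.77)·π(0.0614)²/(0.313·0.686) = 0.20795 kg (same uniform areal density).
Its moment of inertia about the rotation axis (parallel-axis theorem): I_hole = (1/2)mr² + md² = (1/2)(0.20795)(0.0614)² + (0.20795)(0.0642)² = 0.0012491 kg m².
Treating the hole as negative mass, I = I₀ − I_hole = 0.17862 − 0.0012491 = 0.17738 kg m².

0.177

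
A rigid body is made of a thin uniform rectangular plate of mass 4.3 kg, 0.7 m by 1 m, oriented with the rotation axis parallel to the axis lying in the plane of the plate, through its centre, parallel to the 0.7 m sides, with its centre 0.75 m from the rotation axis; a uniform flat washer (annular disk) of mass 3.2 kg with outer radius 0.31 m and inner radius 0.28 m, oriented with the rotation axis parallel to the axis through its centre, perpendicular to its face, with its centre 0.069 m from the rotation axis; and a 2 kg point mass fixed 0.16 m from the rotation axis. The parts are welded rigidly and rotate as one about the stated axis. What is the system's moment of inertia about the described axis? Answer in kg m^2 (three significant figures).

3.12

Rectangular plate: I_cm = (1/12)Mb² = (1/12)(4.3)(1)² = 0.35833 kg m^2; centre at d = 0.75 m, so the parallel axis theorem gives I = 0.35833 + (4.3)(0.75)² = 2.7771 kg m^2.
Annular disk: I_cm = (1/2)M(R²+r²) = (1/2)(3.2)[(0.31)² + (0.28)²] = 0.2792 kg m^2; centre at d = 0.069 m, so the parallel axis theorem gives I = 0.2792 + (3.2)(0.069)² = 0.29444 kg m^2.
Point mass: I_cm = 0; centre at d = 0.16 m, so the parallel axis theorem gives I = 0 + (2)(0.16)² = 0.0512 kg m^2.
Total I = 2.7771 + 0.29444 + 0.0512 = 3.1227 kg m^2.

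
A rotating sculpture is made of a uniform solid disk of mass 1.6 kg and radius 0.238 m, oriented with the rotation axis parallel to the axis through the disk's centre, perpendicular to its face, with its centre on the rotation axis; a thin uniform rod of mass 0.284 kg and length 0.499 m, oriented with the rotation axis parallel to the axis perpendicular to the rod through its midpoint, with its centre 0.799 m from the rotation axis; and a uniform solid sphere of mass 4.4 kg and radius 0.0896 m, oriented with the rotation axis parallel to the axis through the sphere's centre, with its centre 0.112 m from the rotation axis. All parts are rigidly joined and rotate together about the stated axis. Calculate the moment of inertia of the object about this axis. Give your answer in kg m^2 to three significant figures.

0.302

Solid disk: I_cm = (1/2)MR² = (1/2)(1.6)(0.238)² = 0.045315 kg m^2; axis through the centre, so I = 0.045315 kg m^2.
Thin rod: I_cm = (1/12)ML² = (1/12)(0.284)(0.499)² = 0.005893 kg m^2; centre at d = 0.799 m, so I = I_cm + Md² gives I = 0.005893 + (0.284)(0.799)² = 0.1872 kg m^2.
Solid sphere: I_cm = (2/5)MR² = (2/5)(4.4)(0.0896)² = 0.01413 kg m^2; centre at d = 0.112 m, so I = I_cm + Md² gives I = 0.01413 + (4.4)(0.112)² = 0.069323 kg m^2.
Total I = 0.045315 + 0.1872 + 0.069323 = 0.30184 kg m^2.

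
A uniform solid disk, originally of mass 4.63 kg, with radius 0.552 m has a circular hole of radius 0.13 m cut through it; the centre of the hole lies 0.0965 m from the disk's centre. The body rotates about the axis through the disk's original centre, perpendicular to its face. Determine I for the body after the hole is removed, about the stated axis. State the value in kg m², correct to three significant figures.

0.701

Unpierced body about its centre: I₀ = (1/2)MR² = (1/2)(4.63)(0.552)² = 0.70539 kg m².
The removed disk has mass m = M·(r/R)² = (4.63)(0.13/0.552)² = 0.2568 kg (same uniform areal density).
Its moment of inertia about the rotation axis (parallel-axis theorem): I_hole = (1/2)mr² + md² = (1/2)(0.2568)(0.13)² + (0.2568)(0.0965)² = 0.0045613 kg m².
Treating the hole as negative mass, I = I₀ − I_hole = 0.70539 − 0.0045613 = 0.70083 kg m².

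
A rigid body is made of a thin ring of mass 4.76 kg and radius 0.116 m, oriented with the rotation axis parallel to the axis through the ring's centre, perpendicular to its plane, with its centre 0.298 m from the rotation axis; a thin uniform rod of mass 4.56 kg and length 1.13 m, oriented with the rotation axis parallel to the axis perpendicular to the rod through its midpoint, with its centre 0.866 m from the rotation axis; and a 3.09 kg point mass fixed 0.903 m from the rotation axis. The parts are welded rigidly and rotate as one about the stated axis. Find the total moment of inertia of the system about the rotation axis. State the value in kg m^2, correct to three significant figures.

6.91

Thin ring: I_cm = MR² = (4.76)(0.116)² = 0.064051 kg m^2; centre at d = 0.298 m, so the parallel axis theorem gives I = 0.064051 + (4.76)(0.298)² = 0.48676 kg m^2.
Thin rod: I_cm = (1/12)ML² = (1/12)(4.56)(1.13)² = 0.48522 kg m^2; centre at d = 0.866 m, so the parallel axis theorem gives I = 0.48522 + (4.56)(0.866)² = 3.905 kg m^2.
Point mass: I_cm = 0; centre at d = 0.903 m, so the parallel axis theorem gives I = 0 + (3.09)(0.903)² = 2.5196 kg m^2.
Total I = 0.48676 + 3.905 + 2.5196 = 6.9114 kg m^2.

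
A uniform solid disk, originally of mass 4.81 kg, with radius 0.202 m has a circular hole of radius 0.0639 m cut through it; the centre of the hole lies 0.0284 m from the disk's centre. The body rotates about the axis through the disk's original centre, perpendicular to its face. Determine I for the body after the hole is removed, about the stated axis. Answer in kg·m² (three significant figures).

Unpierced body about its centre: I₀ = (1/2)MR² = (1/2)(4.81)(0.202)² = 0.098134 kg·m².
The removed disk has mass m = M·(r/R)² = (4.81)(0.0639/0.202)² = 0.48133 kg (same uniform areal density).
Its moment of inertia about the rotation axis (parallel-axis theorem): I_hole = (1/2)mr² + md² = (1/2)(0.48133)(0.0639)² + (0.48133)(0.0284)² = 0.0013709 kg·m².
Treating the hole as negative mass, I = I₀ − I_hole = 0.098134 − 0.0013709 = 0.096763 kg·m².

0.0968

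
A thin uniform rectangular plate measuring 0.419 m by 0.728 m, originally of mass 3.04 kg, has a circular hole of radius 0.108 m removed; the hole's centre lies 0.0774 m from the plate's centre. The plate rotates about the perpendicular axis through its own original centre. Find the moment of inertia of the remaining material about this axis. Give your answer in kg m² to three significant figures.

0.174

Unpierced body about its centre: I₀ = (1/12)M(a²+b²) = (1/12)(3.04)[(0.419)² + (0.728)²] = 0.17874 kg m².
The removed disk has mass m = M·πr²/(ab) = (3.04)·π(0.108)²/(0.419·0.728) = 0.3652 kg (same uniform areal density).
Its moment of inertia about the rotation axis (parallel-axis theorem): I_hole = (1/2)mr² + md² = (1/2)(0.3652)(0.108)² + (0.3652)(0.0774)² = 0.0043176 kg m².
Treating the hole as negative mass, I = I₀ − I_hole = 0.17874 − 0.0043176 = 0.17442 kg m².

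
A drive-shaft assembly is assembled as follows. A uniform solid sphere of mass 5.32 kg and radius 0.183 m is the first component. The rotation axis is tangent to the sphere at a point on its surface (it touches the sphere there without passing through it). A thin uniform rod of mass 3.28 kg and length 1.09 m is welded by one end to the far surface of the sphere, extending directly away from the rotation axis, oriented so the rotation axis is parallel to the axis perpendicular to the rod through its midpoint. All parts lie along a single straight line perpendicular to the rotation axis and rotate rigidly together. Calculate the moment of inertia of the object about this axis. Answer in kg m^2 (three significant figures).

Solid sphere: I_cm = (2/5)MR² = (2/5)(5.32)(0.183)² = 0.071265 kg m^2; centre at d = 0.183 m, so I = I_cm + Md² gives I = 0.071265 + (5.32)(0.183)² = 0.24943 kg m^2.
Thin rod: I_cm = (1/12)ML² = (1/12)(3.28)(1.09)² = 0.32475 kg m^2; centre at d = 0.183 + 0.183 + 0.545 = 0.911 m, so I = I_cm + Md² gives I = 0.32475 + (3.28)(0.911)² = 3.0469 kg m^2.
Total I = 0.24943 + 3.0469 = 3.2963 kg m^2.

3.30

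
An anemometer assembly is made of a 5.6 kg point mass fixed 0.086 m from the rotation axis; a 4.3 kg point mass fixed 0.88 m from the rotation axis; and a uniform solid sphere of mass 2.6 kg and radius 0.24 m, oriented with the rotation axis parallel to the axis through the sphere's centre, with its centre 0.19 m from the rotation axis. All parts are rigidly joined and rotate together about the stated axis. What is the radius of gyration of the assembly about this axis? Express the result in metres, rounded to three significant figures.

Point mass: I_cm = 0; centre at d = 0.086 m, so I = I_cm + Md² gives I = 0 + (5.6)(0.086)² = 0.041418 kg m².
Point mass: I_cm = 0; centre at d = 0.88 m, so I = I_cm + Md² gives I = 0 + (4.3)(0.88)² = 3.3299 kg m².
Solid sphere: I_cm = (2/5)MR² = (2/5)(2.6)(0.24)² = 0.059904 kg m²; centre at d = 0.19 m, so I = I_cm + Md² gives I = 0.059904 + (2.6)(0.19)² = 0.15376 kg m².
Total I = 3.5251 kg m²; total mass M = 12.5 kg.
k = √(I/M) = √(3.5251/12.5) = 0.53104 m.

0.531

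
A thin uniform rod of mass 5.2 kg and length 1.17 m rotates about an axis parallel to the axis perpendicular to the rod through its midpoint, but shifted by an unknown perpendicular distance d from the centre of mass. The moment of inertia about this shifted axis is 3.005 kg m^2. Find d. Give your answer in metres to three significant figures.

About the centre-of-mass axis, I_cm = (1/12)ML² = (1/12)(5.2)(1.17)² = 0.59319 kg m^2.
Parallel axis theorem: I = I_cm + Md², so Md² = 3.005 − 0.59319 = 2.4118 kg m^2.
d = √(2.4118 / 5.2) = 0.68104 m.

0.681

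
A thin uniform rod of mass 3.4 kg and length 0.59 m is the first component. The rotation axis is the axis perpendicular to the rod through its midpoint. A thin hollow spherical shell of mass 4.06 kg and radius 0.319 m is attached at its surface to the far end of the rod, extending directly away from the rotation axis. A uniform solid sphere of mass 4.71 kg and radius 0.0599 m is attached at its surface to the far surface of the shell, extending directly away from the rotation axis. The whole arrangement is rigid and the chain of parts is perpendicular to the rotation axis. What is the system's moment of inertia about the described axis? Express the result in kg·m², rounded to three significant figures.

Thin rod: I_cm = (1/12)ML² = (1/12)(3.4)(0.59)² = 0.098628 kg·m²; axis through the centre, so I = 0.098628 kg·m².
Spherical shell: I_cm = (2/3)MR² = (2/3)(4.06)(0.319)² = 0.27543 kg·m²; centre at d = 0.295 + 0.319 = 0.614 m, so I = I_cm + Md² gives I = 0.27543 + (4.06)(0.614)² = 1.806 kg·m².
Solid sphere: I_cm = (2/5)MR² = (2/5)(4.71)(0.0599)² = 0.0067598 kg·m²; centre at d = 0.295 + 0.319 + 0.319 + 0.0599 = 0.9929 m, so I = I_cm + Md² gives I = 0.0067598 + (4.71)(0.9929)² = 4.6501 kg·m².
Total I = 0.098628 + 1.806 + 4.6501 = 6.5548 kg·m².

6.55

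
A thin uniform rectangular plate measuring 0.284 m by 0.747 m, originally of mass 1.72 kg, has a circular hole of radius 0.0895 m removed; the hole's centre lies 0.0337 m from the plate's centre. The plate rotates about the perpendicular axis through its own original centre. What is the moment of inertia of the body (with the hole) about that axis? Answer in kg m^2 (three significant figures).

Unpierced body about its centre: I₀ = (1/12)M(a²+b²) = (1/12)(1.72)[(0.284)² + (0.747)²] = 0.091542 kg m^2.
The removed disk has mass m = M·πr²/(ab) = (1.72)·π(0.0895)²/(0.284·0.747) = 0.20403 kg (same uniform areal density).
Its moment of inertia about the rotation axis (parallel-axis theorem): I_hole = (1/2)mr² + md² = (1/2)(0.20403)(0.0895)² + (0.20403)(0.0337)² = 0.0010489 kg m^2.
Treating the hole as negative mass, I = I₀ − I_hole = 0.091542 − 0.0010489 = 0.090493 kg m^2.

0.0905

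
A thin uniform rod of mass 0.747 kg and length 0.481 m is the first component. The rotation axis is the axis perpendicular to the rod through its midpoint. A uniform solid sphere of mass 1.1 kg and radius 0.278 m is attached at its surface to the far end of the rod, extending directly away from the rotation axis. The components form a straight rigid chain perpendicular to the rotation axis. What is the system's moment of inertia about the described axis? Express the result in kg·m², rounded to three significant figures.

0.344

Thin rod: I_cm = (1/12)ML² = (1/12)(0.747)(0.481)² = 0.014402 kg·m²; axis through the centre, so I = 0.014402 kg·m².
Solid sphere: I_cm = (2/5)MR² = (2/5)(1.1)(0.278)² = 0.034005 kg·m²; centre at d = 0.2405 + 0.278 = 0.5185 m, so the parallel axis theorem gives I = 0.034005 + (1.1)(0.5185)² = 0.32973 kg·m².
Total I = 0.014402 + 0.32973 = 0.34413 kg·m².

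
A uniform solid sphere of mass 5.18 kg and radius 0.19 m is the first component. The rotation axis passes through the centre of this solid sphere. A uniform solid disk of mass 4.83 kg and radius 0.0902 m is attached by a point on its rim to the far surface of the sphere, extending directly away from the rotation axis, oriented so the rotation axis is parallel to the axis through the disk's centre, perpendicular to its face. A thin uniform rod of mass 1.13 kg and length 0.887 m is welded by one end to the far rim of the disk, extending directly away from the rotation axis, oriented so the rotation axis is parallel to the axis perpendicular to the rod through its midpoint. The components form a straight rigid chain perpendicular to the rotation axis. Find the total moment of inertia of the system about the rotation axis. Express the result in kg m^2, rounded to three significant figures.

Solid sphere: I_cm = (2/5)MR² = (2/5)(5.18)(0.19)² = 0.074799 kg m^2; axis through the centre, so I = 0.074799 kg m^2.
Solid disk: I_cm = (1/2)MR² = (1/2)(4.83)(0.0902)² = 0.019649 kg m^2; centre at d = 0.19 + 0.0902 = 0.2802 m, so I = I_cm + Md² gives I = 0.019649 + (4.83)(0.2802)² = 0.39886 kg m^2.
Thin rod: I_cm = (1/12)ML² = (1/12)(1.13)(0.887)² = 0.074087 kg m^2; centre at d = 0.19 + 0.0902 + 0.0902 + 0.4435 = 0.8139 m, so I = I_cm + Md² gives I = 0.074087 + (1.13)(0.8139)² = 0.82264 kg m^2.
Total I = 0.074799 + 0.39886 + 0.82264 = 1.2963 kg m^2.

1.30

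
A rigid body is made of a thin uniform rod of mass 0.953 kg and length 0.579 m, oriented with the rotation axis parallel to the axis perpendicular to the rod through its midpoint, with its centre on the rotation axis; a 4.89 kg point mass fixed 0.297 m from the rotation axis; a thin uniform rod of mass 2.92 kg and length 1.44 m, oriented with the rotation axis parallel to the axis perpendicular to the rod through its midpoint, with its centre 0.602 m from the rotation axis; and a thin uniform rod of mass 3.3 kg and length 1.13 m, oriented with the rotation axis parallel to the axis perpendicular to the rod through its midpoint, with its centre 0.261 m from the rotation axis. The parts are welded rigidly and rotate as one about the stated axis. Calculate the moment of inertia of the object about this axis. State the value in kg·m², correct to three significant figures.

Thin rod: I_cm = (1/12)ML² = (1/12)(0.953)(0.579)² = 0.026624 kg·m²; axis through the centre, so I = 0.026624 kg·m².
Point mass: I_cm = 0; centre at d = 0.297 m, so the parallel axis theorem gives I = 0 + (4.89)(0.297)² = 0.43134 kg·m².
Thin rod: I_cm = (1/12)ML² = (1/12)(2.92)(1.44)² = 0.50458 kg·m²; centre at d = 0.602 m, so the parallel axis theorem gives I = 0.50458 + (2.92)(0.602)² = 1.5628 kg·m².
Thin rod: I_cm = (1/12)ML² = (1/12)(3.3)(1.13)² = 0.35115 kg·m²; centre at d = 0.261 m, so the parallel axis theorem gives I = 0.35115 + (3.3)(0.261)² = 0.57595 kg·m².
Total I = 0.026624 + 0.43134 + 1.5628 + 0.57595 = 2.5967 kg·m².

2.60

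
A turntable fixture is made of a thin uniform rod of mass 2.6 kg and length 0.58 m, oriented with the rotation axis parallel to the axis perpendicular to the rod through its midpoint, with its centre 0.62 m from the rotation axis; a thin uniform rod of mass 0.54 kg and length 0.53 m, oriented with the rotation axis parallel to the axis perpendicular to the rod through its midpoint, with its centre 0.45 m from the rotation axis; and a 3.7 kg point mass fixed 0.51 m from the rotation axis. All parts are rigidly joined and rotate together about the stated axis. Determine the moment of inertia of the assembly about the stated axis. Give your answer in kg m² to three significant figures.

Thin rod: I_cm = (1/12)ML² = (1/12)(2.6)(0.58)² = 0.072887 kg m²; centre at d = 0.62 m, so the parallel axis theorem gives I = 0.072887 + (2.6)(0.62)² = 1.0723 kg m².
Thin rod: I_cm = (1/12)ML² = (1/12)(0.54)(0.53)² = 0.012641 kg m²; centre at d = 0.45 m, so the parallel axis theorem gives I = 0.012641 + (0.54)(0.45)² = 0.12199 kg m².
Point mass: I_cm = 0; centre at d = 0.51 m, so the parallel axis theorem gives I = 0 + (3.7)(0.51)² = 0.96237 kg m².
Total I = 1.0723 + 0.12199 + 0.96237 = 2.1567 kg m².

2.16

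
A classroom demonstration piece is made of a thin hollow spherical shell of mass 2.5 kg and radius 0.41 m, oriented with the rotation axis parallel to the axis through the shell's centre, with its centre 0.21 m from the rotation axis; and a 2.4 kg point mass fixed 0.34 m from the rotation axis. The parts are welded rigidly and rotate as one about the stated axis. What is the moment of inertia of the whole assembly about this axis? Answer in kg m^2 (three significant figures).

Spherical shell: I_cm = (2/3)MR² = (2/3)(2.5)(0.41)² = 0.28017 kg m^2; centre at d = 0.21 m, so I = I_cm + Md² gives I = 0.28017 + (2.5)(0.21)² = 0.39042 kg m^2.
Point mass: I_cm = 0; centre at d = 0.34 m, so I = I_cm + Md² gives I = 0 + (2.4)(0.34)² = 0.27744 kg m^2.
Total I = 0.39042 + 0.27744 = 0.66786 kg m^2.

0.668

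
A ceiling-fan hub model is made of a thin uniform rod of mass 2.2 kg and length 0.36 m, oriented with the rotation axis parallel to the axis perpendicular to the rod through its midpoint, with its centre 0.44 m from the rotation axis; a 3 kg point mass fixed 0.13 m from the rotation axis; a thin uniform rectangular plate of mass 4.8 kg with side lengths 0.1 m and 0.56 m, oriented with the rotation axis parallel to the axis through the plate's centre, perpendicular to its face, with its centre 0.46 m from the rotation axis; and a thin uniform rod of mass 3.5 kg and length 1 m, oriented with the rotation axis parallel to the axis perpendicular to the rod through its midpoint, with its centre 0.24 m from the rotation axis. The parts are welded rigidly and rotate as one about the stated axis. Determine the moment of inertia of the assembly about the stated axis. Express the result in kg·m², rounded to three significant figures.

2.14

Thin rod: I_cm = (1/12)ML² = (1/12)(2.2)(0.36)² = 0.02376 kg·m²; centre at d = 0.44 m, so I = I_cm + Md² gives I = 0.02376 + (2.2)(0.44)² = 0.44968 kg·m².
Point mass: I_cm = 0; centre at d = 0.13 m, so I = I_cm + Md² gives I = 0 + (3)(0.13)² = 0.0507 kg·m².
Rectangular plate: I_cm = (1/12)M(a²+b²) = (1/12)(4.8)[(0.1)² + (0.56)²] = 0.12944 kg·m²; centre at d = 0.46 m, so I = I_cm + Md² gives I = 0.12944 + (4.8)(0.46)² = 1.1451 kg·m².
Thin rod: I_cm = (1/12)ML² = (1/12)(3.5)(1)² = 0.29167 kg·m²; centre at d = 0.24 m, so I = I_cm + Md² gives I = 0.29167 + (3.5)(0.24)² = 0.49327 kg·m².
Total I = 0.44968 + 0.0507 + 1.1451 + 0.49327 = 2.1388 kg·m².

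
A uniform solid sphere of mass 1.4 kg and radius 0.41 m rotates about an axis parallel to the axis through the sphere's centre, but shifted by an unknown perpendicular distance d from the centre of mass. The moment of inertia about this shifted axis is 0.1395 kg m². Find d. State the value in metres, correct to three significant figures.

About the centre-of-mass axis, I_cm = (2/5)MR² = (2/5)(1.4)(0.41)² = 0.094136 kg m².
Parallel axis theorem: I = I_cm + Md², so Md² = 0.1395 − 0.094136 = 0.045364 kg m².
d = √(0.045364 / 1.4) = 0.18001 m.

0.180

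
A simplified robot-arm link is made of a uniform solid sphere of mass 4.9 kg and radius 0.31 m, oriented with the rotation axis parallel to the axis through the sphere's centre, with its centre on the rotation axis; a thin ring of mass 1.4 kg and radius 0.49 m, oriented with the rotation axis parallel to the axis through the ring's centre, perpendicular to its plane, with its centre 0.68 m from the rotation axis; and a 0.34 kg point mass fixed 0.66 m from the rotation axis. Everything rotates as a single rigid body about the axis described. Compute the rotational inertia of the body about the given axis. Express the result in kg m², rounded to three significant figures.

Solid sphere: I_cm = (2/5)MR² = (2/5)(4.9)(0.31)² = 0.18836 kg m²; axis through the centre, so I = 0.18836 kg m².
Thin ring: I_cm = MR² = (1.4)(0.49)² = 0.33614 kg m²; centre at d = 0.68 m, so the parallel axis theorem gives I = 0.33614 + (1.4)(0.68)² = 0.9835 kg m².
Point mass: I_cm = 0; centre at d = 0.66 m, so the parallel axis theorem gives I = 0 + (0.34)(0.66)² = 0.1481 kg m².
Total I = 0.18836 + 0.9835 + 0.1481 = 1.32 kg m².

1.32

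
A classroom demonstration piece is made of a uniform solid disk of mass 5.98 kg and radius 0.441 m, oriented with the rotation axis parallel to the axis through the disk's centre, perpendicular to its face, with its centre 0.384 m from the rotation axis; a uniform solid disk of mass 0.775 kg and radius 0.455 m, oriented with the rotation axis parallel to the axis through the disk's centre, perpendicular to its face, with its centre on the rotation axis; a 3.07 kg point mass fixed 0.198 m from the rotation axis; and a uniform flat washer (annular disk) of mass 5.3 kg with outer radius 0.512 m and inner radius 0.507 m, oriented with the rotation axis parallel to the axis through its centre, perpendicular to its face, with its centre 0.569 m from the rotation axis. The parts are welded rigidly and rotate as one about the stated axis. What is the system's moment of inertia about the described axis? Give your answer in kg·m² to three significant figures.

Solid disk: I_cm = (1/2)MR² = (1/2)(5.98)(0.441)² = 0.5815 kg·m²; centre at d = 0.384 m, so the parallel axis theorem gives I = 0.5815 + (5.98)(0.384)² = 1.4633 kg·m².
Solid disk: I_cm = (1/2)MR² = (1/2)(0.775)(0.455)² = 0.080222 kg·m²; axis through the centre, so I = 0.080222 kg·m².
Point mass: I_cm = 0; centre at d = 0.198 m, so the parallel axis theorem gives I = 0 + (3.07)(0.198)² = 0.12036 kg·m².
Annular disk: I_cm = (1/2)M(R²+r²) = (1/2)(5.3)[(0.512)² + (0.507)²] = 1.3759 kg·m²; centre at d = 0.569 m, so the parallel axis theorem gives I = 1.3759 + (5.3)(0.569)² = 3.0918 kg·m².
Total I = 1.4633 + 0.080222 + 0.12036 + 3.0918 = 4.7557 kg·m².

4.76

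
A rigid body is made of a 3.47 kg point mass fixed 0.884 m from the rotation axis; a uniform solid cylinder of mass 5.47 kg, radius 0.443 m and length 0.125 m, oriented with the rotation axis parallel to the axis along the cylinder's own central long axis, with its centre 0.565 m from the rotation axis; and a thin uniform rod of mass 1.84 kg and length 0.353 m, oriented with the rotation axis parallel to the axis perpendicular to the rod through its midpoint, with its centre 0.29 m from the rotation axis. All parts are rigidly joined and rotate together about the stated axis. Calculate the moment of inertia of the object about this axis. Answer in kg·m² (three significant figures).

Point mass: I_cm = 0; centre at d = 0.884 m, so I = I_cm + Md² gives I = 0 + (3.47)(0.884)² = 2.7117 kg·m².
Solid cylinder: I_cm = (1/2)MR² = (1/2)(5.47)(0.443)² = 0.53674 kg·m²; centre at d = 0.565 m, so I = I_cm + Md² gives I = 0.53674 + (5.47)(0.565)² = 2.2829 kg·m².
Thin rod: I_cm = (1/12)ML² = (1/12)(1.84)(0.353)² = 0.019107 kg·m²; centre at d = 0.29 m, so I = I_cm + Md² gives I = 0.019107 + (1.84)(0.29)² = 0.17385 kg·m².
Total I = 2.7117 + 2.2829 + 0.17385 = 5.1684 kg·m².

5.17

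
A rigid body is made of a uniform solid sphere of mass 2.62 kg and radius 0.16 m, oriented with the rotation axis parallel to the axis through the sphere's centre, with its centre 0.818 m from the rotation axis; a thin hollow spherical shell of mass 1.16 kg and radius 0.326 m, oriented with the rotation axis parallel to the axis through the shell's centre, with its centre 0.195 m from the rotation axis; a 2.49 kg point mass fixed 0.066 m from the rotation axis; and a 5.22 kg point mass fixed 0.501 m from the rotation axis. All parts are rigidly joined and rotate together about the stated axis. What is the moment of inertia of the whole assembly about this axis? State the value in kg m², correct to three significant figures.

3.23

Solid sphere: I_cm = (2/5)MR² = (2/5)(2.62)(0.16)² = 0.026829 kg m²; centre at d = 0.818 m, so the parallel axis theorem gives I = 0.026829 + (2.62)(0.818)² = 1.7799 kg m².
Spherical shell: I_cm = (2/3)MR² = (2/3)(1.16)(0.326)² = 0.082187 kg m²; centre at d = 0.195 m, so the parallel axis theorem gives I = 0.082187 + (1.16)(0.195)² = 0.1263 kg m².
Point mass: I_cm = 0; centre at d = 0.066 m, so the parallel axis theorem gives I = 0 + (2.49)(0.066)² = 0.010846 kg m².
Point mass: I_cm = 0; centre at d = 0.501 m, so the parallel axis theorem gives I = 0 + (5.22)(0.501)² = 1.3102 kg m².
Total I = 1.7799 + 0.1263 + 0.010846 + 1.3102 = 3.2273 kg m².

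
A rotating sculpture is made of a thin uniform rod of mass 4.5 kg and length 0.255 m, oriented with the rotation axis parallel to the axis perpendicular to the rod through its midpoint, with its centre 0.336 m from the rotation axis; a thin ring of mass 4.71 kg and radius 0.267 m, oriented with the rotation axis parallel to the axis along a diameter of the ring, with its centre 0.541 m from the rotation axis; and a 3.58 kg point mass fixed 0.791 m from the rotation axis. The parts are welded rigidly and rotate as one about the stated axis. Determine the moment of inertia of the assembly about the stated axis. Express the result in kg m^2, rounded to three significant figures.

4.32

Thin rod: I_cm = (1/12)ML² = (1/12)(4.5)(0.255)² = 0.024384 kg m^2; centre at d = 0.336 m, so the parallel axis theorem gives I = 0.024384 + (4.5)(0.336)² = 0.53242 kg m^2.
Thin ring: I_cm = (1/2)MR² = (1/2)(4.71)(0.267)² = 0.16789 kg m^2; centre at d = 0.541 m, so the parallel axis theorem gives I = 0.16789 + (4.71)(0.541)² = 1.5464 kg m^2.
Point mass: I_cm = 0; centre at d = 0.791 m, so the parallel axis theorem gives I = 0 + (3.58)(0.791)² = 2.2399 kg m^2.
Total I = 0.53242 + 1.5464 + 2.2399 = 4.3188 kg m^2.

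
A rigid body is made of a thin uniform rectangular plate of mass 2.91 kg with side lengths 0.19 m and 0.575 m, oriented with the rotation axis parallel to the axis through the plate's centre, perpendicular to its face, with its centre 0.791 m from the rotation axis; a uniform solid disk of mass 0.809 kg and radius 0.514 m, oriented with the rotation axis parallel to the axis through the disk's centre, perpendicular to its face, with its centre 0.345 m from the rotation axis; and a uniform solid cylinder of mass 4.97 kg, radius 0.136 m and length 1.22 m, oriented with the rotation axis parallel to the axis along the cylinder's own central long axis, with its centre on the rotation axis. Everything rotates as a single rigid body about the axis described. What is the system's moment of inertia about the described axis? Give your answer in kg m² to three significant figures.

Rectangular plate: I_cm = (1/12)M(a²+b²) = (1/12)(2.91)[(0.19)² + (0.575)²] = 0.088931 kg m²; centre at d = 0.791 m, so the parallel axis theorem gives I = 0.088931 + (2.91)(0.791)² = 1.9097 kg m².
Solid disk: I_cm = (1/2)MR² = (1/2)(0.809)(0.514)² = 0.10687 kg m²; centre at d = 0.345 m, so the parallel axis theorem gives I = 0.10687 + (0.809)(0.345)² = 0.20316 kg m².
Solid cylinder: I_cm = (1/2)MR² = (1/2)(4.97)(0.136)² = 0.045963 kg m²; axis through the centre, so I = 0.045963 kg m².
Total I = 1.9097 + 0.20316 + 0.045963 = 2.1588 kg m².

2.16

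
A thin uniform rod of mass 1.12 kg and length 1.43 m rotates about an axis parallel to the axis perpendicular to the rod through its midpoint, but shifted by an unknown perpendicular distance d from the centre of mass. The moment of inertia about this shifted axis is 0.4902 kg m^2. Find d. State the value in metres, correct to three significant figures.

About the centre-of-mass axis, I_cm = (1/12)ML² = (1/12)(1.12)(1.43)² = 0.19086 kg m^2.
Parallel axis theorem: I = I_cm + Md², so Md² = 0.4902 − 0.19086 = 0.29934 kg m^2.
d = √(0.29934 / 1.12) = 0.51698 m.

0.517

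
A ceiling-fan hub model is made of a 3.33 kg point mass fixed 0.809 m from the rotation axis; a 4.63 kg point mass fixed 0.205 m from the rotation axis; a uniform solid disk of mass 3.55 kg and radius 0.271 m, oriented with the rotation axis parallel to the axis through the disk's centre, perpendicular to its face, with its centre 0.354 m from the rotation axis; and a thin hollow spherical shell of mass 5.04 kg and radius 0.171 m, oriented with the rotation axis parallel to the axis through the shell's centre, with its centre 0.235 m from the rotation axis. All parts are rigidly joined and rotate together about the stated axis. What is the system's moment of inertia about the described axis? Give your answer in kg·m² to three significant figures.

Point mass: I_cm = 0; centre at d = 0.809 m, so I = I_cm + Md² gives I = 0 + (3.33)(0.809)² = 2.1794 kg·m².
Point mass: I_cm = 0; centre at d = 0.205 m, so I = I_cm + Md² gives I = 0 + (4.63)(0.205)² = 0.19458 kg·m².
Solid disk: I_cm = (1/2)MR² = (1/2)(3.55)(0.271)² = 0.13036 kg·m²; centre at d = 0.354 m, so I = I_cm + Md² gives I = 0.13036 + (3.55)(0.354)² = 0.57523 kg·m².
Spherical shell: I_cm = (2/3)MR² = (2/3)(5.04)(0.171)² = 0.09825 kg·m²; centre at d = 0.235 m, so I = I_cm + Md² gives I = 0.09825 + (5.04)(0.235)² = 0.37658 kg·m².
Total I = 2.1794 + 0.19458 + 0.57523 + 0.37658 = 3.3258 kg·m².

3.33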